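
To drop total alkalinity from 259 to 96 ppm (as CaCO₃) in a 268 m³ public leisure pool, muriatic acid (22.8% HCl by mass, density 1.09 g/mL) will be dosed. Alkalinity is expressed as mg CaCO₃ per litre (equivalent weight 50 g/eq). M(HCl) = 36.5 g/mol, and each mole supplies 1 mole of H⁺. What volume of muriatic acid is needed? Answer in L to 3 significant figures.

128 L

Volume: 268 m³ = 268,000 L.
Alkalinity to neutralize: (259 − 96) = 163 mg/L as CaCO₃ × 268,000 L = 43,680 g as CaCO₃.
Equivalents of H⁺ required: 43,680 ÷ 50 g/eq = 873.7 eq = 873.7 mol HCl.
Mass of HCl: 873.7 × 36.5 = 31,890 g.
Mass of 22.8% solution: 31,890 / 0.228 = 139,900 g.
Volume: 139,900 g ÷ 1.09 g/mL = 128,300 mL.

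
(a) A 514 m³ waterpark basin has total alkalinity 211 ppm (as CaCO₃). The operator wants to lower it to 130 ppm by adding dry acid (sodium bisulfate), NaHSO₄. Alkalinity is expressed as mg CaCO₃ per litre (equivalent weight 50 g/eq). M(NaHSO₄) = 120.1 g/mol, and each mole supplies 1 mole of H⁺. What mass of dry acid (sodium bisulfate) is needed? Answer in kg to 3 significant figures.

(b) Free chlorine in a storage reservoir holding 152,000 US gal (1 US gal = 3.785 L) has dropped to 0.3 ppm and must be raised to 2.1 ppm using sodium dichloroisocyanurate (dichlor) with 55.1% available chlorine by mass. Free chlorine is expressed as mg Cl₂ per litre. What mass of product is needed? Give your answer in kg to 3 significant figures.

(a) Volume: 514 m³ = 514,000 L.
(a) Alkalinity to neutralize: (211 − 130) = 81 mg/L as CaCO₃ × 514,000 L = 41,630 g as CaCO₃.
(a) Equivalents of H⁺ required: 41,630 ÷ 50 g/eq = 832.7 eq = 832.7 mol NaHSO₄.
(a) Mass of NaHSO₄: 832.7 × 120.1 = 100,000 g.

(b) Volume: 152,000 US gal × 3.785 L/gal = 575,320 L.
(b) Chlorine deficit: 2.1 − 0.3 = 1.8 ppm = 1.8 mg/L as Cl₂.
(b) Cl₂ equivalent needed: 1.8 mg/L × 575,320 L = 1,036,000 mg = 1036 g.
(b) Product at 55.1% available chlorine: 1036 / 0.551 = 1879 g.

(a) 100 kg; (b) 1.88 kg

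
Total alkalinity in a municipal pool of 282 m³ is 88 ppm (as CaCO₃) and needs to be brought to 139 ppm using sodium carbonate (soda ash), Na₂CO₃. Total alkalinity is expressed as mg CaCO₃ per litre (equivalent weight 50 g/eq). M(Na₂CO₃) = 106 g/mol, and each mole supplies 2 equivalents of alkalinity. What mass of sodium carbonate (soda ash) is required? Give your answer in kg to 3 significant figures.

15.2 kg

Volume: 282 m³ = 282,000 L.
Alkalinity to add: (139 − 88) = 51 mg/L as CaCO₃ × 282,000 L = 14,380 g as CaCO₃.
Equivalents: 14,380 g ÷ 50 g/eq = 287.6 eq.
Each mole of Na₂CO₃ supplies 2 eq, so 287.6 / 2 = 143.8 mol.
Mass: 143.8 mol × 106 g/mol = 15,240 g.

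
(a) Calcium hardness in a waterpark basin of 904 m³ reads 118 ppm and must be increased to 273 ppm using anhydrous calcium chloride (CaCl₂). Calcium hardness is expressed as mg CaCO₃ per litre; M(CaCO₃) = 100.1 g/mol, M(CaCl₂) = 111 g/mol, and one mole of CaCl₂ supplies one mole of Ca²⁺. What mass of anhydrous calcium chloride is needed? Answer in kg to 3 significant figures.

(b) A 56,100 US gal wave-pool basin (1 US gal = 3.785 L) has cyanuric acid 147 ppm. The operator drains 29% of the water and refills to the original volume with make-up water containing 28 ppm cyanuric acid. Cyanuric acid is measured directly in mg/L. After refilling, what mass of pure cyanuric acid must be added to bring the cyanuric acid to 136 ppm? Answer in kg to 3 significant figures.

(a) 155 kg; (b) 4.99 kg

(a) Volume: 904 m³ = 904,000 L.
(a) Hardness to add: (273 − 118) = 155 mg/L as CaCO₃ × 904,000 L = 140,100 g as CaCO₃.
(a) Moles of Ca²⁺ (1 mol Ca²⁺ ≡ 1 mol CaCO₃): 140,100 / 100.1 g/mol = 1400 mol.
(a) Mass of CaCl₂: 1400 × 111 = 155,400 g.

(b) Volume: 56,100 US gal × 3.785 L/gal = 212,338 L.
(b) After draining 29% and refilling: 147 × 0.71 + 28 × 0.29 = 112.49 ppm.
(b) Deficit to target: 136 − 112.49 = 23.51 mg/L.
(b) Mass: 23.51 mg/L × 212,338 L = 4992 g cyanuric acid.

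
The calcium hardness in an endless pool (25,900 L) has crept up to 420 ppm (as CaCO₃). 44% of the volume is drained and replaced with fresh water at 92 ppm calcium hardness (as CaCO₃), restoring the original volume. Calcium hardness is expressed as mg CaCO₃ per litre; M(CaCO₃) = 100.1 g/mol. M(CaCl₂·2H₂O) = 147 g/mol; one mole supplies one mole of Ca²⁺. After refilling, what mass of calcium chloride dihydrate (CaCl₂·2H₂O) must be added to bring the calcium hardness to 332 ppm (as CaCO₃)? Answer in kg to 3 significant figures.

2.14 kg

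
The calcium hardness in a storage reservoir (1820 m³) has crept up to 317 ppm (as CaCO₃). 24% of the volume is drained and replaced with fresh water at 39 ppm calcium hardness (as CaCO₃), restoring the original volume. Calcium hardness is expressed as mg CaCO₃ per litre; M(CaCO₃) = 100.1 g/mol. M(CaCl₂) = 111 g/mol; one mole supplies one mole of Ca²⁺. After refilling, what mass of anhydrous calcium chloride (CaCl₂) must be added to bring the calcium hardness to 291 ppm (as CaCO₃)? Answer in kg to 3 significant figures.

Volume: 1820 m³ = 1,820,000 L.
After draining 24% and refilling: 317 × 0.76 + 39 × 0.24 = 250.28 ppm.
Deficit to target: 291 − 250.28 = 40.72 mg/L.
As CaCO₃: 40.72 mg/L × 1,820,000 L = 74,110 g; ÷ 100.1 = 740.4 mol Ca²⁺.
Mass: 740.4 × 111 = 82,180 g.

82.2 kg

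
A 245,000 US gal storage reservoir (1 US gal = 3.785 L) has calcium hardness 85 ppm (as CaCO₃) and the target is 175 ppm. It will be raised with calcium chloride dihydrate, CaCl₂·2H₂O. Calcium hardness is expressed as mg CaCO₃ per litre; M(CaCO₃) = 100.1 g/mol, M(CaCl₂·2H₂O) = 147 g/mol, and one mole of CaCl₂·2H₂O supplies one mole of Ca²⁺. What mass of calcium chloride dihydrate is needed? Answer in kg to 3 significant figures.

Volume: 245,000 US gal × 3.785 L/gal = 927,325 L.
Hardness to add: (175 − 85) = 90 mg/L as CaCO₃ × 927,325 L = 83,460 g as CaCO₃.
Moles of Ca²⁺ (1 mol Ca²⁺ ≡ 1 mol CaCO₃): 83,460 / 100.1 g/mol = 833.8 mol.
Mass of CaCl₂·2H₂O: 833.8 × 147 = 122,600 g.

123 kg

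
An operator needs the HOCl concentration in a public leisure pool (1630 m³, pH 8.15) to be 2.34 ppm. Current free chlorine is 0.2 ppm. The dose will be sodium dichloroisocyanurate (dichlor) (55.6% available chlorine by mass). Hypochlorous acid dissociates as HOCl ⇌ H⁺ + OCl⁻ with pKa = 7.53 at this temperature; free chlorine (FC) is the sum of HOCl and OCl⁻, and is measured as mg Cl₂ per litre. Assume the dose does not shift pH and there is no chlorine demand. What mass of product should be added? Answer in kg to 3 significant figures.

Volume: 1630 m³ = 1,630,000 L.
[OCl⁻]/[HOCl] = 10^(pH − pKa) = 10^(8.15 − 7.53) = 4.169; fraction as HOCl = 1/(1 + 4.169) = 0.1935.
Free chlorine required for 2.34 ppm HOCl: 2.34 / 0.1935 = 12.09 ppm.
FC to add: 12.09 − 0.2 = 11.89 mg/L as Cl₂.
Cl₂ equivalent: 11.89 mg/L × 1,630,000 L = 19,390 g.
Product at 55.6% available Cl: 19,390 / 0.556 = 34,870 g.

34.9 kg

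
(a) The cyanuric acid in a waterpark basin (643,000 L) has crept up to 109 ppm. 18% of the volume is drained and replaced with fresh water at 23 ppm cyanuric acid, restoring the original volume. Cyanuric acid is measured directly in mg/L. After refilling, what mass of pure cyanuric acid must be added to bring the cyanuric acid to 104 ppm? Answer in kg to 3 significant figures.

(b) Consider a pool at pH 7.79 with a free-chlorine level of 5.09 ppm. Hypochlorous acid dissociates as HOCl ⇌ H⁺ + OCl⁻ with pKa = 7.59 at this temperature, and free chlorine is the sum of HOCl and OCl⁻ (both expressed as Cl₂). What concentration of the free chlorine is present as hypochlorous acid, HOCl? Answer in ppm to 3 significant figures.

(a) After draining 18% and refilling: 109 × 0.82 + 23 × 0.18 = 93.52 ppm.
(a) Deficit to target: 104 − 93.52 = 10.48 mg/L.
(a) Mass: 10.48 mg/L × 643,000 L = 6739 g cyanuric acid.

(b) [OCl⁻]/[HOCl] = 10^(pH − pKa) = 10^(7.79 − 7.59) = 10^0.20 = 1.585.
(b) Fraction as HOCl = 1 / (1 + 1.585) = 0.3869.
(b) HOCl = 0.3869 × 5.09 ppm = 1.969 ppm.

(a) 6.74 kg; (b) 1.97 ppm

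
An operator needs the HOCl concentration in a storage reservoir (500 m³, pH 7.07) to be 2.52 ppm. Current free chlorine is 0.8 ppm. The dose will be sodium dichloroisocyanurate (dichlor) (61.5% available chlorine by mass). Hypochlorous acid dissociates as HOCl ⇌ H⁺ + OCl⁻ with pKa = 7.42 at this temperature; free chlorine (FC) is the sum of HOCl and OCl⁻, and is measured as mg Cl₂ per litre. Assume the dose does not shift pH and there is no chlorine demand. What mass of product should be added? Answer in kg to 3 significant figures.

2.31 kg

Volume: 500 m³ = 500,000 L.
[OCl⁻]/[HOCl] = 10^(pH − pKa) = 10^(7.07 − 7.42) = 0.4467; fraction as HOCl = 1/(1 + 0.4467) = 0.6912.
Free chlorine required for 2.52 ppm HOCl: 2.52 / 0.6912 = 3.646 ppm.
FC to add: 3.646 − 0.8 = 2.846 mg/L as Cl₂.
Cl₂ equivalent: 2.846 mg/L × 500,000 L = 1423 g.
Product at 61.5% available Cl: 1423 / 0.615 = 2314 g.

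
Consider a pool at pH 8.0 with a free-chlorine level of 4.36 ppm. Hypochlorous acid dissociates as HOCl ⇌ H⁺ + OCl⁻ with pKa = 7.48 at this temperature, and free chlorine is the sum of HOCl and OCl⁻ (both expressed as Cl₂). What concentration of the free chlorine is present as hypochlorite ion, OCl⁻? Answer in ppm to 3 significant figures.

3.35 ppm

[OCl⁻]/[HOCl] = 10^(pH − pKa) = 10^(8.0 − 7.48) = 10^0.52 = 3.311.
Fraction as HOCl = 1 / (1 + 3.311) = 0.2319.
OCl⁻ = (1 − 0.2319) × 4.36 ppm = 3.349 ppm.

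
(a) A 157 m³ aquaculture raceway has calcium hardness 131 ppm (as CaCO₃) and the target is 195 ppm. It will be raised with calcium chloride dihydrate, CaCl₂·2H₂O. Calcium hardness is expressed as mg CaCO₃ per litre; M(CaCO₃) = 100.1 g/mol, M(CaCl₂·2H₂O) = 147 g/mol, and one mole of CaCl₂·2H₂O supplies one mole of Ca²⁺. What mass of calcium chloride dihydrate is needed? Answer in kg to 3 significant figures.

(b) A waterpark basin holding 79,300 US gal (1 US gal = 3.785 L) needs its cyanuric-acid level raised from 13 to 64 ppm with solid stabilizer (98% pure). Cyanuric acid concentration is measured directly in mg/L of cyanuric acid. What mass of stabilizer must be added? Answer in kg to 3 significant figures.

(a) 14.8 kg; (b) 15.6 kg

(a) Volume: 157 m³ = 157,000 L.
(a) Hardness to add: (195 − 131) = 64 mg/L as CaCO₃ × 157,000 L = 10,050 g as CaCO₃.
(a) Moles of Ca²⁺ (1 mol Ca²⁺ ≡ 1 mol CaCO₃): 10,050 / 100.1 g/mol = 100.4 mol.
(a) Mass of CaCl₂·2H₂O: 100.4 × 147 = 14,760 g.

(b) Volume: 79,300 US gal × 3.785 L/gal = 300,150 L.
(b) CYA to add: (64 − 13) = 51 mg/L × 300,150 L = 15,310 g cyanuric acid.
(b) At 98% purity: 15,310 / 0.98 = 15,620 g product.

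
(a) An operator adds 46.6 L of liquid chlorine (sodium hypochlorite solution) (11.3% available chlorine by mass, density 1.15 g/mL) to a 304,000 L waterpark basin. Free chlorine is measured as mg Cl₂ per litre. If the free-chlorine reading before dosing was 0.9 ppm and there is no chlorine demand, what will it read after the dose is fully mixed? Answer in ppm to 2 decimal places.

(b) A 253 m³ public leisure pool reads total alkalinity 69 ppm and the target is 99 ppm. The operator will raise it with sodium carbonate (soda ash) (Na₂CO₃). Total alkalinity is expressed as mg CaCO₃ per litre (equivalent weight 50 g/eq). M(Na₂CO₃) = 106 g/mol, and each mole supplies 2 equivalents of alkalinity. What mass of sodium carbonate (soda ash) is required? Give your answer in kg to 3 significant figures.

(a) 20.82 ppm; (b) 8.05 kg

(a) Mass of solution: 46.6 L × 1000 mL/L × 1.15 g/mL = 53,590 g.
(a) Available chlorine delivered: 53,590 g × 0.113 = 6056 g as Cl₂.
(a) Concentration rise: 6056 g / 304,000 L = 19.92 mg/L = 19.92 ppm.
(a) Final FC: 0.9 + 19.92 = 20.82 ppm.

(b) Volume: 253 m³ = 253,000 L.
(b) Alkalinity to add: (99 − 69) = 30 mg/L as CaCO₃ × 253,000 L = 7590 g as CaCO₃.
(b) Equivalents: 7590 g ÷ 50 g/eq = 151.8 eq.
(b) Each mole of Na₂CO₃ supplies 2 eq, so 151.8 / 2 = 75.9 mol.
(b) Mass: 75.9 mol × 106 g/mol = 8045 g.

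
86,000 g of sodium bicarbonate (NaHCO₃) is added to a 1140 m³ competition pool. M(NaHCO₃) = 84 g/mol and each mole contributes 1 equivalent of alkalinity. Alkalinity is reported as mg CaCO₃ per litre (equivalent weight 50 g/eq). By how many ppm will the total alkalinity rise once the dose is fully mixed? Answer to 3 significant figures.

44.9 ppm

Volume: 1140 m³ = 1,140,000 L.
Moles of NaHCO₃: 86,000 g ÷ 84 g/mol = 1024 mol → 1024 eq of alkalinity.
As CaCO₃: 1024 eq × 50 g/eq = 51,190 g.
Rise: 51,190 g / 1,140,000 L × 1000 = 44.9 mg/L.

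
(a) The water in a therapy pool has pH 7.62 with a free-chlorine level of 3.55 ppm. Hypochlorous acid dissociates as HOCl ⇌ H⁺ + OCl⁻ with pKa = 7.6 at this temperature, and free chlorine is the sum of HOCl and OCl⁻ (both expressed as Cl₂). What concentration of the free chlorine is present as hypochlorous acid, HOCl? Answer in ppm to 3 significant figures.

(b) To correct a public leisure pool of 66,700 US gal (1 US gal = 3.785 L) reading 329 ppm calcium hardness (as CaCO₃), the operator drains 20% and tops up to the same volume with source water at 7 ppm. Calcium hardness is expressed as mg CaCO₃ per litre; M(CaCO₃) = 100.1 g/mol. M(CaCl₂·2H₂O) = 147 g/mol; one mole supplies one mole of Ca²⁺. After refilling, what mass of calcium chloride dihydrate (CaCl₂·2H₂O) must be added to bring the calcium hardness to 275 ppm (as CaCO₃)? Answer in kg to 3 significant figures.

(a) 1.73 ppm; (b) 3.86 kg

(a) [OCl⁻]/[HOCl] = 10^(pH − pKa) = 10^(7.62 − 7.6) = 10^0.02 = 1.047.
(a) Fraction as HOCl = 1 / (1 + 1.047) = 0.4885.
(a) HOCl = 0.4885 × 3.55 ppm = 1.734 ppm.

(b) Volume: 66,700 US gal × 3.785 L/gal = 252,460 L.
(b) After draining 20% and refilling: 329 × 0.80 + 7 × 0.20 = 264.6 ppm.
(b) Deficit to target: 275 − 264.6 = 10.4 mg/L.
(b) As CaCO₃: 10.4 mg/L × 252,460 L = 2626 g; ÷ 100.1 = 26.23 mol Ca²⁺.
(b) Mass: 26.23 × 147 = 3856 g.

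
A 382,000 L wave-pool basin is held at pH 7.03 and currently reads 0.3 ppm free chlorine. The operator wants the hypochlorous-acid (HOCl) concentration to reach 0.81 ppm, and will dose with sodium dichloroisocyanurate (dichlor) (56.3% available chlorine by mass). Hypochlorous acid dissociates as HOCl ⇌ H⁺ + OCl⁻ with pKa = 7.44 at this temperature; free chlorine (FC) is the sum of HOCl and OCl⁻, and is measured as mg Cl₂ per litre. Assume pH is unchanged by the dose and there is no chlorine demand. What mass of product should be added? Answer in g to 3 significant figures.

560 g

[OCl⁻]/[HOCl] = 10^(pH − pKa) = 10^(7.03 − 7.44) = 0.389; fraction as HOCl = 1/(1 + 0.389) = 0.7199.
Free chlorine required for 0.81 ppm HOCl: 0.81 / 0.7199 = 1.125 ppm.
FC to add: 1.125 − 0.3 = 0.8251 mg/L as Cl₂.
Cl₂ equivalent: 0.8251 mg/L × 382,000 L = 315.2 g.
Product at 56.3% available Cl: 315.2 / 0.563 = 559.9 g.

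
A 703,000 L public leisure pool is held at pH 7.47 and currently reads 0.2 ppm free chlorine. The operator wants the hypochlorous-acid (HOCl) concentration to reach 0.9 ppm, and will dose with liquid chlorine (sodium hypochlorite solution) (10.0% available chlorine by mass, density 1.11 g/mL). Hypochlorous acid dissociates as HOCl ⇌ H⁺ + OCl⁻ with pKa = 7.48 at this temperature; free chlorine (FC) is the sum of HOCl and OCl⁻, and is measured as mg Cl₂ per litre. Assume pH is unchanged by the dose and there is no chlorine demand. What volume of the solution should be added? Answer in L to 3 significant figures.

[OCl⁻]/[HOCl] = 10^(pH − pKa) = 10^(7.47 − 7.48) = 0.9772; fraction as HOCl = 1/(1 + 0.9772) = 0.5058.
Free chlorine required for 0.9 ppm HOCl: 0.9 / 0.5058 = 1.78 ppm.
FC to add: 1.78 − 0.2 = 1.58 mg/L as Cl₂.
Cl₂ equivalent: 1.58 mg/L × 703,000 L = 1110 g.
Product at 10.0% available Cl: 1110 / 0.1 = 11,100 g.
Volume: 11,100 g ÷ 1.11 g/mL = 10,000 mL.

10.0 L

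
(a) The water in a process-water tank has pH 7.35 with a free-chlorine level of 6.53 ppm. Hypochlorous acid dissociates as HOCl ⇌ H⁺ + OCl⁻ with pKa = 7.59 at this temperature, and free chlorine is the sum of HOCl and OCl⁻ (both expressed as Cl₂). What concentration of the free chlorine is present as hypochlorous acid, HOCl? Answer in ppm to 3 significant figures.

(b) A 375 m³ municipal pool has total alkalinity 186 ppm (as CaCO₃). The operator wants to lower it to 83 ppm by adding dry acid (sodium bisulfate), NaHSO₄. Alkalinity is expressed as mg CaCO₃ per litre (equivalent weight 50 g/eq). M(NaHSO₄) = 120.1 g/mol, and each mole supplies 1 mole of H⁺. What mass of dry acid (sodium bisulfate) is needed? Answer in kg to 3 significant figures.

(a) [OCl⁻]/[HOCl] = 10^(pH − pKa) = 10^(7.35 − 7.59) = 10^-0.24 = 0.5754.
(a) Fraction as HOCl = 1 / (1 + 0.5754) = 0.6347.
(a) HOCl = 0.6347 × 6.53 ppm = 4.145 ppm.

(b) Volume: 375 m³ = 375,000 L.
(b) Alkalinity to neutralize: (186 − 83) = 103 mg/L as CaCO₃ × 375,000 L = 38,620 g as CaCO₃.
(b) Equivalents of H⁺ required: 38,620 ÷ 50 g/eq = 772.5 eq = 772.5 mol NaHSO₄.
(b) Mass of NaHSO₄: 772.5 × 120.1 = 92,780 g.

(a) 4.14 ppm; (b) 92.8 kg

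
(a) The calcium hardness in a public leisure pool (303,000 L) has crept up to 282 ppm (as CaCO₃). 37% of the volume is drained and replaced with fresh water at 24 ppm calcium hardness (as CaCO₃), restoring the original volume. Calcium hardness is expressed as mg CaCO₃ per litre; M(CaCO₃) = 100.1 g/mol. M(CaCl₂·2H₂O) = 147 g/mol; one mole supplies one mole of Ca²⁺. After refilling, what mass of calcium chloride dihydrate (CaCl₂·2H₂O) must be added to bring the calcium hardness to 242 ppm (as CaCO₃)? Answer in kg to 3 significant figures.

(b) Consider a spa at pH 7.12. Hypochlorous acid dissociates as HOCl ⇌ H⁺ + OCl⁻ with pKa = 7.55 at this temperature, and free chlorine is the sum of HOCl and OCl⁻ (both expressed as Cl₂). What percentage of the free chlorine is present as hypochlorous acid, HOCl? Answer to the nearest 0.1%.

(a) After draining 37% and refilling: 282 × 0.63 + 24 × 0.37 = 186.54 ppm.
(a) Deficit to target: 242 − 186.54 = 55.46 mg/L.
(a) As CaCO₃: 55.46 mg/L × 303,000 L = 16,800 g; ÷ 100.1 = 167.9 mol Ca²⁺.
(a) Mass: 167.9 × 147 = 24,680 g.

(b) [OCl⁻]/[HOCl] = 10^(pH − pKa) = 10^(7.12 − 7.55) = 10^-0.43 = 0.3715.
(b) Fraction as HOCl = 1 / (1 + 0.3715) = 0.7291.

(a) 24.7 kg; (b) 72.9%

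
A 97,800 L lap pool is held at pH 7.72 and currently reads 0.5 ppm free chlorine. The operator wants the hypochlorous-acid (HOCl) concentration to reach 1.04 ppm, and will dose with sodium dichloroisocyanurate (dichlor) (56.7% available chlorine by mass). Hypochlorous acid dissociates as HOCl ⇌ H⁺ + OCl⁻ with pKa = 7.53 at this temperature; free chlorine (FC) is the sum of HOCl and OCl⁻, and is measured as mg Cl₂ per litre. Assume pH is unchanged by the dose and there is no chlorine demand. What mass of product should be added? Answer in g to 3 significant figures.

371 g

[OCl⁻]/[HOCl] = 10^(pH − pKa) = 10^(7.72 − 7.53) = 1.549; fraction as HOCl = 1/(1 + 1.549) = 0.3923.
Free chlorine required for 1.04 ppm HOCl: 1.04 / 0.3923 = 2.651 ppm.
FC to add: 2.651 − 0.5 = 2.151 mg/L as Cl₂.
Cl₂ equivalent: 2.151 mg/L × 97,800 L = 210.3 g.
Product at 56.7% available Cl: 210.3 / 0.567 = 371 g.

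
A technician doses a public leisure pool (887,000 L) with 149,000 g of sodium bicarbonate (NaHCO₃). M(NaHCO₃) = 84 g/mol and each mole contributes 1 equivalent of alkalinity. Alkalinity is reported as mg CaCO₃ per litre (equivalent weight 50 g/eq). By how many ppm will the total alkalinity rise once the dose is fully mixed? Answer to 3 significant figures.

Moles of NaHCO₃: 149,000 g ÷ 84 g/mol = 1774 mol → 1774 eq of alkalinity.
As CaCO₃: 1774 eq × 50 g/eq = 88,690 g.
Rise: 88,690 g / 887,000 L × 1000 = 99.99 mg/L.

100 ppm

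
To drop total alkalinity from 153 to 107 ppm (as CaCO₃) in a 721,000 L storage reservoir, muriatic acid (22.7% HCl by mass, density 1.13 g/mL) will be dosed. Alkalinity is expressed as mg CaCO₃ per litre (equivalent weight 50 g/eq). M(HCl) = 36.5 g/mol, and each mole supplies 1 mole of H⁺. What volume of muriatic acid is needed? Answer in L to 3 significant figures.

Alkalinity to neutralize: (153 − 107) = 46 mg/L as CaCO₃ × 721,000 L = 33,170 g as CaCO₃.
Equivalents of H⁺ required: 33,170 ÷ 50 g/eq = 663.3 eq = 663.3 mol HCl.
Mass of HCl: 663.3 × 36.5 = 24,210 g.
Mass of 22.7% solution: 24,210 / 0.227 = 106,700 g.
Volume: 106,700 g ÷ 1.13 g/mL = 94,390 mL.

94.4 L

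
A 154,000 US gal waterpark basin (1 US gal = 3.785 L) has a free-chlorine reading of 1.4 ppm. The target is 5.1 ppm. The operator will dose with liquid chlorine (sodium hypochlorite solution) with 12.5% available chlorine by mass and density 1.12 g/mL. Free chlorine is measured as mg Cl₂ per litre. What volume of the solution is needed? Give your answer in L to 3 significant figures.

Volume: 154,000 US gal × 3.785 L/gal = 582,890 L.
Chlorine deficit: 5.1 − 1.4 = 3.7 ppm = 3.7 mg/L as Cl₂.
Cl₂ equivalent needed: 3.7 mg/L × 582,890 L = 2,157,000 mg = 2157 g.
Product at 12.5% available chlorine: 2157 / 0.125 = 17,250 g.
Volume at density 1.12 g/mL: 17,250 g ÷ 1.12 g/mL = 15,400 mL.

15.4 L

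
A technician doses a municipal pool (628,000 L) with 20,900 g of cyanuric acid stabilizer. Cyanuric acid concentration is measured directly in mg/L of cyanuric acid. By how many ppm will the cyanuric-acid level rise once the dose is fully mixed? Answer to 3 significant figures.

33.3 ppm

Rise: 20,900 g / 628,000 L × 1000 = 33.28 mg/L.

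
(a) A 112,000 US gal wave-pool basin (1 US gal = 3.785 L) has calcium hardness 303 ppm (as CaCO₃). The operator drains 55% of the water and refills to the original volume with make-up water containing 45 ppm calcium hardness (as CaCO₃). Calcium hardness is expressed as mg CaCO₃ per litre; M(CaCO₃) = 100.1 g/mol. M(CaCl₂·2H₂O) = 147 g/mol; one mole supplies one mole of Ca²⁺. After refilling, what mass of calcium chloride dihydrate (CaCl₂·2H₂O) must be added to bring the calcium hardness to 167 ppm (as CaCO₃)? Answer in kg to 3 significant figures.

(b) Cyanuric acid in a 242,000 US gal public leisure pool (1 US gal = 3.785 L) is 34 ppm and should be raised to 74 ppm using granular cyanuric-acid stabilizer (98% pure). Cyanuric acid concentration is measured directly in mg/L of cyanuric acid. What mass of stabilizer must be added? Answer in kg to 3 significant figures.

(a) 3.67 kg; (b) 37.4 kg

(a) Volume: 112,000 US gal × 3.785 L/gal = 423,920 L.
(a) After draining 55% and refilling: 303 × 0.45 + 45 × 0.55 = 161.1 ppm.
(a) Deficit to target: 167 − 161.1 = 5.9 mg/L.
(a) As CaCO₃: 5.9 mg/L × 423,920 L = 2501 g; ÷ 100.1 = 24.99 mol Ca²⁺.
(a) Mass: 24.99 × 147 = 3673 g.

(b) Volume: 242,000 US gal × 3.785 L/gal = 915,970 L.
(b) CYA to add: (74 − 34) = 40 mg/L × 915,970 L = 36,640 g cyanuric acid.
(b) At 98% purity: 36,640 / 0.98 = 37,390 g product.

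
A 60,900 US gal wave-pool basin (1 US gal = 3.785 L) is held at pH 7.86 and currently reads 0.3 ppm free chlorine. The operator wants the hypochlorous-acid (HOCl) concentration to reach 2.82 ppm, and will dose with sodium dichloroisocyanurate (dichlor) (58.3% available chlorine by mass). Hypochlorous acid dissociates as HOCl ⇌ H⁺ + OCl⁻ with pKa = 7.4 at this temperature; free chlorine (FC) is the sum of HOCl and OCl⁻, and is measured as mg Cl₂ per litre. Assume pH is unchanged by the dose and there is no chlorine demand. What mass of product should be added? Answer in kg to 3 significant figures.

4.21 kg

Volume: 60,900 US gal × 3.785 L/gal = 230,506 L.
[OCl⁻]/[HOCl] = 10^(pH − pKa) = 10^(7.86 − 7.4) = 2.884; fraction as HOCl = 1/(1 + 2.884) = 0.2575.
Free chlorine required for 2.82 ppm HOCl: 2.82 / 0.2575 = 10.95 ppm.
FC to add: 10.95 − 0.3 = 10.65 mg/L as Cl₂.
Cl₂ equivalent: 10.65 mg/L × 230,506 L = 2456 g.
Product at 58.3% available Cl: 2456 / 0.583 = 4212 g.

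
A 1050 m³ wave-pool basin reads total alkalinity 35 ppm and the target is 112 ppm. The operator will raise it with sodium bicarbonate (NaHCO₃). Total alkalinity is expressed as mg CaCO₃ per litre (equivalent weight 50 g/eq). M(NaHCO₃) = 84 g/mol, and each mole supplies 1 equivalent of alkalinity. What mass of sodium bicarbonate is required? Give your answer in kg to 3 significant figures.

Volume: 1050 m³ = 1,050,000 L.
Alkalinity to add: (112 − 35) = 77 mg/L as CaCO₃ × 1,050,000 L = 80,850 g as CaCO₃.
Equivalents: 80,850 g ÷ 50 g/eq = 1617 eq.
NaHCO₃ supplies 1 eq per mole → 1617 mol.
Mass: 1617 mol × 84 g/mol = 135,800 g.

136 kg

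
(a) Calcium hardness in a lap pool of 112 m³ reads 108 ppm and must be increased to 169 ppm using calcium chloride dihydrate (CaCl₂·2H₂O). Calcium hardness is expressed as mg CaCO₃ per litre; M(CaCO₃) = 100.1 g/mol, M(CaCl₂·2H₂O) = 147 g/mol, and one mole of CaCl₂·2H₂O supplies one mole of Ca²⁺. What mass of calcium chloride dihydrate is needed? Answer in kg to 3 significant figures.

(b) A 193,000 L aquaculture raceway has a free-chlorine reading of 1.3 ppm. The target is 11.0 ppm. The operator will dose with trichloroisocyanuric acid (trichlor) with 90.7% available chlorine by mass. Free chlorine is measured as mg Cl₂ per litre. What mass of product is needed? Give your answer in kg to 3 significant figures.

(a) Volume: 112 m³ = 112,000 L.
(a) Hardness to add: (169 − 108) = 61 mg/L as CaCO₃ × 112,000 L = 6832 g as CaCO₃.
(a) Moles of Ca²⁺ (1 mol Ca²⁺ ≡ 1 mol CaCO₃): 6832 / 100.1 g/mol = 68.25 mol.
(a) Mass of CaCl₂·2H₂O: 68.25 × 147 = 10,030 g.

(b) Chlorine deficit: 11.0 − 1.3 = 9.7 ppm = 9.7 mg/L as Cl₂.
(b) Cl₂ equivalent needed: 9.7 mg/L × 193,000 L = 1,872,000 mg = 1872 g.
(b) Product at 90.7% available chlorine: 1872 / 0.907 = 2064 g.

(a) 10.0 kg; (b) 2.06 kg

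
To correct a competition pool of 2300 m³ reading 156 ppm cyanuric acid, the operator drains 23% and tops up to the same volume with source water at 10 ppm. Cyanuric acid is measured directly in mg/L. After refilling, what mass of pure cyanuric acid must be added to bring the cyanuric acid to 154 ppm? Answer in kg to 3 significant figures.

72.6 kg

Volume: 2300 m³ = 2,300,000 L.
After draining 23% and refilling: 156 × 0.77 + 10 × 0.23 = 122.42 ppm.
Deficit to target: 154 − 122.42 = 31.58 mg/L.
Mass: 31.58 mg/L × 2,300,000 L = 72,630 g cyanuric acid.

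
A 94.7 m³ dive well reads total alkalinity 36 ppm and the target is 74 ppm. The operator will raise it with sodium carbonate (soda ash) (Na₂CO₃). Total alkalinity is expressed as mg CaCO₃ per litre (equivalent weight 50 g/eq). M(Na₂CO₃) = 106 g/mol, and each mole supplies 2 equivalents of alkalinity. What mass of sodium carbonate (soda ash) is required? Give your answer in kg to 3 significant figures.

Volume: 94.7 m³ = 94,700 L.
Alkalinity to add: (74 − 36) = 38 mg/L as CaCO₃ × 94,700 L = 3599 g as CaCO₃.
Equivalents: 3599 g ÷ 50 g/eq = 71.97 eq.
Each mole of Na₂CO₃ supplies 2 eq, so 71.97 / 2 = 35.99 mol.
Mass: 35.99 mol × 106 g/mol = 3815 g.

3.81 kg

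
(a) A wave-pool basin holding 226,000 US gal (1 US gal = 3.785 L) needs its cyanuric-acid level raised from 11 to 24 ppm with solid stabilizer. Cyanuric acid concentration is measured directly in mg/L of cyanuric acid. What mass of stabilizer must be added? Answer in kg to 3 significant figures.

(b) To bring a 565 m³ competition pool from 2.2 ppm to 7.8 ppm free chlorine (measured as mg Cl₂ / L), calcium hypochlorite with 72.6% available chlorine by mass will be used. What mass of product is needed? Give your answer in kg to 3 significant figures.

(a) 11.1 kg; (b) 4.36 kg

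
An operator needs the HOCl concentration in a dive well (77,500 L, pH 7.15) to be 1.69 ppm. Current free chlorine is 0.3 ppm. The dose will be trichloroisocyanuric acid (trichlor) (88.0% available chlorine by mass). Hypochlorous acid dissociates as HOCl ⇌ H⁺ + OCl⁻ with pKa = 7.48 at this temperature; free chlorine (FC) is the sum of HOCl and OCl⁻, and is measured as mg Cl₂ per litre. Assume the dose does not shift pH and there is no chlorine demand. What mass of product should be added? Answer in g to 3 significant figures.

192 g

[OCl⁻]/[HOCl] = 10^(pH − pKa) = 10^(7.15 − 7.48) = 0.4677; fraction as HOCl = 1/(1 + 0.4677) = 0.6813.
Free chlorine required for 1.69 ppm HOCl: 1.69 / 0.6813 = 2.48 ppm.
FC to add: 2.48 − 0.3 = 2.18 mg/L as Cl₂.
Cl₂ equivalent: 2.18 mg/L × 77,500 L = 169 g.
Product at 88.0% available Cl: 169 / 0.88 = 192 g.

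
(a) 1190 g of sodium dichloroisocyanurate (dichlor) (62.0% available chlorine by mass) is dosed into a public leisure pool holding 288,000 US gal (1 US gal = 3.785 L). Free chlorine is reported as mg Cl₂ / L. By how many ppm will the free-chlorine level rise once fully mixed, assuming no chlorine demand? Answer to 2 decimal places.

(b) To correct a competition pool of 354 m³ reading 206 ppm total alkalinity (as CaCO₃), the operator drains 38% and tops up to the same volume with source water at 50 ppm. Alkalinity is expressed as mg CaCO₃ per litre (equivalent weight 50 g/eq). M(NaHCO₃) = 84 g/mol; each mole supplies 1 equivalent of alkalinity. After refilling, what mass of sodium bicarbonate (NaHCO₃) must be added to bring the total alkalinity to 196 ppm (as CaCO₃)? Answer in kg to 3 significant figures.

(a) 0.68 ppm; (b) 29.3 kg

(a) Volume: 288,000 US gal × 3.785 L/gal = 1,090,080 L.
(a) Available chlorine delivered: 1190 g × 0.62 = 737.8 g as Cl₂.
(a) Concentration rise: 737.8 g / 1,090,080 L = 0.6768 mg/L = 0.68 ppm.

(b) Volume: 354 m³ = 354,000 L.
(b) After draining 38% and refilling: 206 × 0.62 + 50 × 0.38 = 146.72 ppm.
(b) Deficit to target: 196 − 146.72 = 49.28 mg/L.
(b) As CaCO₃: 49.28 mg/L × 354,000 L = 17,450 g; ÷ 50 g/eq ÷ 1 = 348.9 mol NaHCO₃.
(b) Mass: 348.9 × 84 = 29,310 g.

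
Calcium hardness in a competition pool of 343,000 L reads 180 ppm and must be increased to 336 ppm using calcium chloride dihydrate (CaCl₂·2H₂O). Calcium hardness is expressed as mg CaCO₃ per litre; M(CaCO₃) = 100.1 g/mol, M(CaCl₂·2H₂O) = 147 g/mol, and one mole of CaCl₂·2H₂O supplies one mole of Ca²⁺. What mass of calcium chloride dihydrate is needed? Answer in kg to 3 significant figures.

78.6 kg

Hardness to add: (336 − 180) = 156 mg/L as CaCO₃ × 343,000 L = 53,510 g as CaCO₃.
Moles of Ca²⁺ (1 mol Ca²⁺ ≡ 1 mol CaCO₃): 53,510 / 100.1 g/mol = 534.5 mol.
Mass of CaCl₂·2H₂O: 534.5 × 147 = 78,580 g.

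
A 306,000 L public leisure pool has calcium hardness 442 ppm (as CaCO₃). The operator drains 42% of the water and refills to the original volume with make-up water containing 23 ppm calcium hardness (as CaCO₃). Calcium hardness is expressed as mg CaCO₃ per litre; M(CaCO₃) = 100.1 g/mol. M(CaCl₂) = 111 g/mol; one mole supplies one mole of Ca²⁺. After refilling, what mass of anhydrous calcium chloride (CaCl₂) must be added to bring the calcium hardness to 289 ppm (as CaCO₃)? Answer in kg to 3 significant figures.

7.80 kg

After draining 42% and refilling: 442 × 0.58 + 23 × 0.42 = 266.02 ppm.
Deficit to target: 289 − 266.02 = 22.98 mg/L.
As CaCO₃: 22.98 mg/L × 306,000 L = 7032 g; ÷ 100.1 = 70.25 mol Ca²⁺.
Mass: 70.25 × 111 = 7798 g.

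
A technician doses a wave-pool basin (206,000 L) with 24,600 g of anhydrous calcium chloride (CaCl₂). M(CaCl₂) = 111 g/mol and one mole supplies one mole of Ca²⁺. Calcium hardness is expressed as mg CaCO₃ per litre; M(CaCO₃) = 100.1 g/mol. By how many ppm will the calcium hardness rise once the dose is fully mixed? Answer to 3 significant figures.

108 ppm

Moles of Ca²⁺: 24,600 g ÷ 111 g/mol = 221.6 mol.
As CaCO₃: 221.6 mol × 100.1 g/mol = 22,180 g.
Rise: 22,180 g / 206,000 L × 1000 = 107.7 mg/L.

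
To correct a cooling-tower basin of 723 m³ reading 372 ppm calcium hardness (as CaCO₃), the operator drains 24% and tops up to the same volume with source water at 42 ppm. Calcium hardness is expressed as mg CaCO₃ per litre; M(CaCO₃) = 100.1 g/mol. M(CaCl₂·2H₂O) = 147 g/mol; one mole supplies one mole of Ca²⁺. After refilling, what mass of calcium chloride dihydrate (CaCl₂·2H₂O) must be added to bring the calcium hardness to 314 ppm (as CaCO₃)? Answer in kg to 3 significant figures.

22.5 kg

Volume: 723 m³ = 723,000 L.
After draining 24% and refilling: 372 × 0.76 + 42 × 0.24 = 292.8 ppm.
Deficit to target: 314 − 292.8 = 21.2 mg/L.
As CaCO₃: 21.2 mg/L × 723,000 L = 15,330 g; ÷ 100.1 = 153.1 mol Ca²⁺.
Mass: 153.1 × 147 = 22,510 g.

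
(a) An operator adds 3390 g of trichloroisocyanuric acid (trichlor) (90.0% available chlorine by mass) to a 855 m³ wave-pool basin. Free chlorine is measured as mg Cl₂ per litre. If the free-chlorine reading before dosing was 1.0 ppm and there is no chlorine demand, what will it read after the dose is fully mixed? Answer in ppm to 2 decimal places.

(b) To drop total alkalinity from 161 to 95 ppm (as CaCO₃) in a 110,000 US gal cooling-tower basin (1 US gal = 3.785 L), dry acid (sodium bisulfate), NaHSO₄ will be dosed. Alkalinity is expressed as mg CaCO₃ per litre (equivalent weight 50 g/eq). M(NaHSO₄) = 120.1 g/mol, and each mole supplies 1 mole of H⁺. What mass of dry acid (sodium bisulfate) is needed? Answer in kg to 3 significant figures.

(a) 4.57 ppm; (b) 66.0 kg

(a) Volume: 855 m³ = 855,000 L.
(a) Available chlorine delivered: 3390 g × 0.9 = 3051 g as Cl₂.
(a) Concentration rise: 3051 g / 855,000 L = 3.568 mg/L = 3.57 ppm.
(a) Final FC: 1.0 + 3.57 = 4.57 ppm.

(b) Volume: 110,000 US gal × 3.785 L/gal = 416,350 L.
(b) Alkalinity to neutralize: (161 − 95) = 66 mg/L as CaCO₃ × 416,350 L = 27,480 g as CaCO₃.
(b) Equivalents of H⁺ required: 27,480 ÷ 50 g/eq = 549.6 eq = 549.6 mol NaHSO₄.
(b) Mass of NaHSO₄: 549.6 × 120.1 = 66,000 g.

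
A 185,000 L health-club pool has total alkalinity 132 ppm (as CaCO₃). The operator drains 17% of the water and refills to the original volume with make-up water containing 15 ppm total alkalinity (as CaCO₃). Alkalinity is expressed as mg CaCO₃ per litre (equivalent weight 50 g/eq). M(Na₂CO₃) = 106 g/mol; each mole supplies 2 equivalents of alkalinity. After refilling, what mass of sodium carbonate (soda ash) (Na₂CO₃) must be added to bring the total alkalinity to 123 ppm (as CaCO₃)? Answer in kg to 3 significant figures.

2.14 kg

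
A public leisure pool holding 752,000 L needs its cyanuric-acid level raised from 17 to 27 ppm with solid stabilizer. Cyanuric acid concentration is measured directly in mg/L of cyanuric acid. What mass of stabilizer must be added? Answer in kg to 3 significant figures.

7.52 kg

CYA to add: (27 − 17) = 10 mg/L × 752,000 L = 7520 g cyanuric acid.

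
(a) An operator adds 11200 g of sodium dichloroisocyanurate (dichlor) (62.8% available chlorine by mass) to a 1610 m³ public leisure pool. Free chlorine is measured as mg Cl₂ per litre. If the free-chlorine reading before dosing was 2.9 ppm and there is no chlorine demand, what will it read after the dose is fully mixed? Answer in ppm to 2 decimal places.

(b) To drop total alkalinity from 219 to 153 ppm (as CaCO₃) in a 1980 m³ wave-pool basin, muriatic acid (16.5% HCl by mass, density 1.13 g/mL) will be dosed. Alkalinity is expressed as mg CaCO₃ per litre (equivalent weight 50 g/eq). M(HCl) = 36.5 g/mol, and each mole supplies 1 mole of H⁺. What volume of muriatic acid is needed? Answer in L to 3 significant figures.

(a) Volume: 1610 m³ = 1,610,000 L.
(a) Available chlorine delivered: 11,200 g × 0.628 = 7034 g as Cl₂.
(a) Concentration rise: 7034 g / 1,610,000 L = 4.369 mg/L = 4.37 ppm.
(a) Final FC: 2.9 + 4.37 = 7.27 ppm.

(b) Volume: 1980 m³ = 1,980,000 L.
(b) Alkalinity to neutralize: (219 − 153) = 66 mg/L as CaCO₃ × 1,980,000 L = 130,700 g as CaCO₃.
(b) Equivalents of H⁺ required: 130,700 ÷ 50 g/eq = 2614 eq = 2614 mol HCl.
(b) Mass of HCl: 2614 × 36.5 = 95,400 g.
(b) Mass of 16.5% solution: 95,400 / 0.165 = 578,200 g.
(b) Volume: 578,200 g ÷ 1.13 g/mL = 511,600 mL.

(a) 7.27 ppm; (b) 512 L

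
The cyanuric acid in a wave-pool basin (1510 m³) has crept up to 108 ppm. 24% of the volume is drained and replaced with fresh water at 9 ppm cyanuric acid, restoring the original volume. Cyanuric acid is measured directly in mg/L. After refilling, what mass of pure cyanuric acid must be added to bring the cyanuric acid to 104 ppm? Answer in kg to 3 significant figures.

Volume: 1510 m³ = 1,510,000 L.
After draining 24% and refilling: 108 × 0.76 + 9 × 0.24 = 84.24 ppm.
Deficit to target: 104 − 84.24 = 19.76 mg/L.
Mass: 19.76 mg/L × 1,510,000 L = 29,840 g cyanuric acid.

29.8 kg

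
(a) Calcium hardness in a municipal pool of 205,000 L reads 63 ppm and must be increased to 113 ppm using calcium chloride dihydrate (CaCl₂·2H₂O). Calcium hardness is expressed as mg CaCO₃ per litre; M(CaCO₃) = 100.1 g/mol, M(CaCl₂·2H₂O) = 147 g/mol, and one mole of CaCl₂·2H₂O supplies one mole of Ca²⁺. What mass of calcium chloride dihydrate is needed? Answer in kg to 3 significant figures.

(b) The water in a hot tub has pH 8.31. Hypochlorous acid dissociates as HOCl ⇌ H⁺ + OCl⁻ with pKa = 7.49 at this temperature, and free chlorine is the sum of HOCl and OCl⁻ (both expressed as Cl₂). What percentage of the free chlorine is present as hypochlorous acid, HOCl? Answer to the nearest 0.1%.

(a) Hardness to add: (113 − 63) = 50 mg/L as CaCO₃ × 205,000 L = 10,250 g as CaCO₃.
(a) Moles of Ca²⁺ (1 mol Ca²⁺ ≡ 1 mol CaCO₃): 10,250 / 100.1 g/mol = 102.4 mol.
(a) Mass of CaCl₂·2H₂O: 102.4 × 147 = 15,050 g.

(b) [OCl⁻]/[HOCl] = 10^(pH − pKa) = 10^(8.31 − 7.49) = 10^0.82 = 6.607.
(b) Fraction as HOCl = 1 / (1 + 6.607) = 0.1315.

(a) 15.1 kg; (b) 13.1%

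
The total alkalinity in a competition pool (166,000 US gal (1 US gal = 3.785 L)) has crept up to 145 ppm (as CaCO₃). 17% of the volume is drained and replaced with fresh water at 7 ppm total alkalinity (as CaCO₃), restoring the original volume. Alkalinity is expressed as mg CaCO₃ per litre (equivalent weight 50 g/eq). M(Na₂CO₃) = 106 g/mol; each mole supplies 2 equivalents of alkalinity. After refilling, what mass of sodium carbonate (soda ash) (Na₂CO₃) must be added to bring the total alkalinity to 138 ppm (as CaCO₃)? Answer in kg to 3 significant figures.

11.0 kg

Volume: 166,000 US gal × 3.785 L/gal = 628,310 L.
After draining 17% and refilling: 145 × 0.83 + 7 × 0.17 = 121.54 ppm.
Deficit to target: 138 − 121.54 = 16.46 mg/L.
As CaCO₃: 16.46 mg/L × 628,310 L = 10,340 g; ÷ 50 g/eq ÷ 2 = 103.4 mol Na₂CO₃.
Mass: 103.4 × 106 = 10,960 g.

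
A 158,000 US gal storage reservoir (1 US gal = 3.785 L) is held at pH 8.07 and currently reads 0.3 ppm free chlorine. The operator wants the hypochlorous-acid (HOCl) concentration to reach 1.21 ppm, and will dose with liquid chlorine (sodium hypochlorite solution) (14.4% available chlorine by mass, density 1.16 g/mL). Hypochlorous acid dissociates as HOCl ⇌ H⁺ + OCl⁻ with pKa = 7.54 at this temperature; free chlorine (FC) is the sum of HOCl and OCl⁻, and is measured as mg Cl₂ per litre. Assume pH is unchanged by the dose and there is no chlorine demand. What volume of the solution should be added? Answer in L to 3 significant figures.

Volume: 158,000 US gal × 3.785 L/gal = 598,030 L.
[OCl⁻]/[HOCl] = 10^(pH − pKa) = 10^(8.07 − 7.54) = 3.388; fraction as HOCl = 1/(1 + 3.388) = 0.2279.
Free chlorine required for 1.21 ppm HOCl: 1.21 / 0.2279 = 5.31 ppm.
FC to add: 5.31 − 0.3 = 5.01 mg/L as Cl₂.
Cl₂ equivalent: 5.01 mg/L × 598,030 L = 2996 g.
Product at 14.4% available Cl: 2996 / 0.144 = 20,810 g.
Volume: 20,810 g ÷ 1.16 g/mL = 17,940 mL.

17.9 L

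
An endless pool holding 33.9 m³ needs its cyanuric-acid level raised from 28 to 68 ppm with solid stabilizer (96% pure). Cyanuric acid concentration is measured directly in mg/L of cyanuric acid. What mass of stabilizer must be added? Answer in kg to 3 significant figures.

1.41 kg

Volume: 33.9 m³ = 33,900 L.
CYA to add: (68 − 28) = 40 mg/L × 33,900 L = 1356 g cyanuric acid.
At 96% purity: 1356 / 0.96 = 1412 g product.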